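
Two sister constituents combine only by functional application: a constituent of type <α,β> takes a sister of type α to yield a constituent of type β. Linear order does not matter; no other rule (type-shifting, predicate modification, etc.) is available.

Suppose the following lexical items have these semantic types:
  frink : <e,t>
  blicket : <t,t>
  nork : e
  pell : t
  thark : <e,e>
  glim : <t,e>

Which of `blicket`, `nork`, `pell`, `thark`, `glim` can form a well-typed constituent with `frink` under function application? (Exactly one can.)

blicket : <t,t> — neither side's domain matches the other.
nork — combines: frink : <e,t> takes nork : e as argument, giving t.
pell : t — neither side's domain matches the other.
thark : <e,e> — neither side's domain matches the other.
glim : <t,e> — neither side's domain matches the other.

nork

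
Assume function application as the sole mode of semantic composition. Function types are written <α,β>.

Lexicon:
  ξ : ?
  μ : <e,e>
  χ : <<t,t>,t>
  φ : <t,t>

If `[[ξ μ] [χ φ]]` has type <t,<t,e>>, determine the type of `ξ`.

<<e,e>,<t,<t,<t,e>>>>

[[ξ μ] [χ φ]] is required to be <t,<t,e>>. [χ φ] : t cannot yield <t,<t,e>> as functor, so [ξ μ] : <t,<t,<t,e>>>.
[ξ μ] is required to be <t,<t,<t,e>>>. μ : <e,e> cannot yield <t,<t,<t,e>>> as functor, so ξ : <<e,e>,<t,<t,<t,e>>>>.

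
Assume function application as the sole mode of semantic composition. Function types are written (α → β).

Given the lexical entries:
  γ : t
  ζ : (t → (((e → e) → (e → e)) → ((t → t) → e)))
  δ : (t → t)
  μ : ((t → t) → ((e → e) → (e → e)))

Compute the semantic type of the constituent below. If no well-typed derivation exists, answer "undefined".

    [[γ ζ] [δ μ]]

((t → t) → e)

[γ ζ]: (t → (((e → e) → (e → e)) → ((t → t) → e))) applied to t yields (((e → e) → (e → e)) → ((t → t) → e)).
[δ μ]: ((t → t) → ((e → e) → (e → e))) applied to (t → t) yields ((e → e) → (e → e)).
[[γ ζ] [δ μ]]: (((e → e) → (e → e)) → ((t → t) → e)) applied to ((e → e) → (e → e)) yields ((t → t) → e).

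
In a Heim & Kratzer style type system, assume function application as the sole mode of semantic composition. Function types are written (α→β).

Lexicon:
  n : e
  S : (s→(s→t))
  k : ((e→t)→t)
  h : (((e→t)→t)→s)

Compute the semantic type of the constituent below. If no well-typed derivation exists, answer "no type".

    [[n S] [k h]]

no type

[n S]: e and (s→(s→t)) cannot combine by function application — type clash.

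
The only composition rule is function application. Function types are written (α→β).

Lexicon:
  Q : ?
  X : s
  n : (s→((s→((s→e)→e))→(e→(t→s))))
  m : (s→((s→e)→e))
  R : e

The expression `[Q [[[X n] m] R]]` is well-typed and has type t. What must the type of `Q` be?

At [Q [[[X n] m] R]] (required: t): [[[X n] m] R] is (t→s), which is not a function with range t; hence Q is the functor — type ((t→s)→t).

((t→s)→t)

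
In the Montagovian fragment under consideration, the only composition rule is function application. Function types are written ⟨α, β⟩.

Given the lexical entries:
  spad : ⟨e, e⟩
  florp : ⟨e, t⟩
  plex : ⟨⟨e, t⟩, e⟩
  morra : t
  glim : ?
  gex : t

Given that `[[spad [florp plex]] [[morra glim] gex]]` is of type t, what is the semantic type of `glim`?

At [[spad [florp plex]] [[morra glim] gex]] (required: t): [spad [florp plex]] is e, which is not a function with range t; hence [[morra glim] gex] is the functor — type ⟨e, t⟩.
At [[morra glim] gex] (required: ⟨e, t⟩): gex is t, which is not a function with range ⟨e, t⟩; hence [morra glim] is the functor — type ⟨t, ⟨e, t⟩⟩.
At [morra glim] (required: ⟨t, ⟨e, t⟩⟩): morra is t, which is not a function with range ⟨t, ⟨e, t⟩⟩; hence glim is the functor — type ⟨t, ⟨t, ⟨e, t⟩⟩⟩.

⟨t, ⟨t, ⟨e, t⟩⟩⟩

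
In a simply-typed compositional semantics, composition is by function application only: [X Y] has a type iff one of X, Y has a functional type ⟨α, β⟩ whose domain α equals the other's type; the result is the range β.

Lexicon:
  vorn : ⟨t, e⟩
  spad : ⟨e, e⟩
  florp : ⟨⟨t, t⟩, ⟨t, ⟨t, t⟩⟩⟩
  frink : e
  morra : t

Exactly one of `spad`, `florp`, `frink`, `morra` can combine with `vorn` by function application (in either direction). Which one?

spad : ⟨e, e⟩ — does not combine with vorn.
florp : ⟨⟨t, t⟩, ⟨t, ⟨t, t⟩⟩⟩ — does not combine with vorn.
frink : e — does not combine with vorn.
morra — combines: vorn : ⟨t, e⟩ takes morra : t as argument, giving e.

morra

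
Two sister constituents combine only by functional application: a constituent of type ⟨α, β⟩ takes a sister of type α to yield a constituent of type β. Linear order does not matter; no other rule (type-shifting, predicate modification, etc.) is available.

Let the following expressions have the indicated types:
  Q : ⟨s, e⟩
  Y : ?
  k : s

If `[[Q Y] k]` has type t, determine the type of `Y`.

At [[Q Y] k] (required: t): k is s, which is not a function with range t; hence [Q Y] is the functor — type ⟨s, t⟩.
At [Q Y] (required: ⟨s, t⟩): Q is ⟨s, e⟩, which is not a function with range ⟨s, t⟩; hence Y is the functor — type ⟨⟨s, e⟩, ⟨s, t⟩⟩.

⟨⟨s, e⟩, ⟨s, t⟩⟩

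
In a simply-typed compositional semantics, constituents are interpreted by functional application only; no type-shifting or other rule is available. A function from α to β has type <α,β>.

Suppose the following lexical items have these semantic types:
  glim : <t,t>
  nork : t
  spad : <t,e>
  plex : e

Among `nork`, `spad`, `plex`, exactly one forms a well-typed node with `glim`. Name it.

nork

nork — combines: glim : <t,t> takes nork : t as argument, giving t.
spad : <t,e> — does not combine with glim.
plex : e — does not combine with glim.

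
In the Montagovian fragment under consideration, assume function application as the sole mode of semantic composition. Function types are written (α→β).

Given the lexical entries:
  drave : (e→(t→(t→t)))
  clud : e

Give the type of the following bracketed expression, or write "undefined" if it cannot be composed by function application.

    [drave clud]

[drave clud] — drave of type (e→(t→(t→t))) combines with clud of type e: type (t→(t→t)).

(t→(t→t))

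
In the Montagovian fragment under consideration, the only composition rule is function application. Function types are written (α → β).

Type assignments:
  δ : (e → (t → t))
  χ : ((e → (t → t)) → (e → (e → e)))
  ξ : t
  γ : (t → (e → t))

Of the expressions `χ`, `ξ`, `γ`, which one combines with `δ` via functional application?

χ — combines: χ : ((e → (t → t)) → (e → (e → e))) takes δ : (e → (t → t)) as argument, giving (e → (e → e)).
ξ : t — no; δ wants e, and ξ wants nothing (atomic).
γ : (t → (e → t)) — no; δ wants e, and γ wants t.

χ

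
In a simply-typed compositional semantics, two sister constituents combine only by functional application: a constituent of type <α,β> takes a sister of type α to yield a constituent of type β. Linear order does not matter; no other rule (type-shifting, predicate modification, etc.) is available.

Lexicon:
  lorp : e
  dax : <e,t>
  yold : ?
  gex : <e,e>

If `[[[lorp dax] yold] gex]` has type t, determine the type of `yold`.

For [[[lorp dax] yold] gex] to have type t with gex of type <e,e>, [[lorp dax] yold] must be the function: [[lorp dax] yold] : <<e,e>,t>.
For [[lorp dax] yold] to have type <<e,e>,t> with [lorp dax] of type t, yold must be the function: yold : <t,<<e,e>,t>>.

<t,<<e,e>,t>>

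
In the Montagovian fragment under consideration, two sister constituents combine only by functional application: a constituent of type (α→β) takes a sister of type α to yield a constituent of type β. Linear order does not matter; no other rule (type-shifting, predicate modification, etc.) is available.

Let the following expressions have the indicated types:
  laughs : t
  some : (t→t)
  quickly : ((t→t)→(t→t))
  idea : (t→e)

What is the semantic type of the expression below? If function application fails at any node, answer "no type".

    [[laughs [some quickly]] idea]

e

[some quickly]: ((t→t)→(t→t)) applied to (t→t) yields (t→t).
[laughs [some quickly]]: (t→t) applied to t yields t.
[[laughs [some quickly]] idea]: (t→e) applied to t yields e.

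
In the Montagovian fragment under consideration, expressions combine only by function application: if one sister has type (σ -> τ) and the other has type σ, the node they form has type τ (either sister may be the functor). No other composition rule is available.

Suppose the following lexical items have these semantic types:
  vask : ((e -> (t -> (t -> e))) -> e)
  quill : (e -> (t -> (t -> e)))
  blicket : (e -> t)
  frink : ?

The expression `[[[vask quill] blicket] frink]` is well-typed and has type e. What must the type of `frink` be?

(t -> e)

[[[vask quill] blicket] frink] must have type e. The sister [[vask quill] blicket] has type t; that is not a function onto e, so frink must be the functor, of type (t -> e).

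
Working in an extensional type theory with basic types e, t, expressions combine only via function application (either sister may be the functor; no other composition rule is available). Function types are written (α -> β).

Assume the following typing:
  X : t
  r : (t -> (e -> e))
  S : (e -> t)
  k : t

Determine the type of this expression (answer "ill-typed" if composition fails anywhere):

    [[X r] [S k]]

ill-typed

[X r]: functor r : (t -> (e -> e)), argument X : t; result (e -> e).
[S k]: (e -> t) with t — neither is a function whose domain matches the other; composition fails here.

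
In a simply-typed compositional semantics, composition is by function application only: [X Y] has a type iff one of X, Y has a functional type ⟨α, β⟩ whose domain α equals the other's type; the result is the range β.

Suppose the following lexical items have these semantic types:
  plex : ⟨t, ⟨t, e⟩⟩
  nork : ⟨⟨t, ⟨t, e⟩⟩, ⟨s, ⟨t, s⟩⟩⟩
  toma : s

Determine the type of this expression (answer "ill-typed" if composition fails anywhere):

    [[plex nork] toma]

At [plex nork], nork : ⟨⟨t, ⟨t, e⟩⟩, ⟨s, ⟨t, s⟩⟩⟩ takes plex : ⟨t, ⟨t, e⟩⟩, giving ⟨s, ⟨t, s⟩⟩.
At [[plex nork] toma], [plex nork] : ⟨s, ⟨t, s⟩⟩ takes toma : s, giving ⟨t, s⟩.

⟨t, s⟩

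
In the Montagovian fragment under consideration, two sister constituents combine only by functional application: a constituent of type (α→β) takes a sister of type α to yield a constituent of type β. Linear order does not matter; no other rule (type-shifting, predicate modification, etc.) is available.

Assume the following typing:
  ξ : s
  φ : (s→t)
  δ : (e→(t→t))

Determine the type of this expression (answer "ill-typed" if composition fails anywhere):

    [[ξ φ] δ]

ill-typed

[ξ φ]: (s→t) applied to s yields t.
[[ξ φ] δ]: t and (e→(t→t)) cannot combine by function application — type clash.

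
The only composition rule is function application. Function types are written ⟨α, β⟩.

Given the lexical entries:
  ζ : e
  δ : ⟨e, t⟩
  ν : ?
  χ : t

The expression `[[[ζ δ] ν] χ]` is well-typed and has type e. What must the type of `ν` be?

⟨t, ⟨t, e⟩⟩

[[[ζ δ] ν] χ] must have type e. The sister χ has type t; that is not a function onto e, so [[ζ δ] ν] must be the functor, of type ⟨t, e⟩.
[[ζ δ] ν] must have type ⟨t, e⟩. The sister [ζ δ] has type t; that is not a function onto ⟨t, e⟩, so ν must be the functor, of type ⟨t, ⟨t, e⟩⟩.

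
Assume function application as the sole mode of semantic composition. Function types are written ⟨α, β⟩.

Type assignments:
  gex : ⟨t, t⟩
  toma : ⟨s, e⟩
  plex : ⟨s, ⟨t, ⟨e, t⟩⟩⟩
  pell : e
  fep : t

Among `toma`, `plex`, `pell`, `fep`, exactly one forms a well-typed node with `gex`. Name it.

fep

toma : ⟨s, e⟩ — neither side's domain matches the other.
plex : ⟨s, ⟨t, ⟨e, t⟩⟩⟩ — neither side's domain matches the other.
pell : e — neither side's domain matches the other.
fep — combines: gex : ⟨t, t⟩ takes fep : t as argument, giving t.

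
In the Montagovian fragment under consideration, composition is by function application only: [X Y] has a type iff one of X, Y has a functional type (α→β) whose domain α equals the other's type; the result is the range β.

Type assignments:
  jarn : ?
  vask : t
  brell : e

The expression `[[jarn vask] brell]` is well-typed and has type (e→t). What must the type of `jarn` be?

[[jarn vask] brell] must have type (e→t). The sister brell has type e; that is not a function onto (e→t), so [jarn vask] must be the functor, of type (e→(e→t)).
[jarn vask] must have type (e→(e→t)). The sister vask has type t; that is not a function onto (e→(e→t)), so jarn must be the functor, of type (t→(e→(e→t))).

(t→(e→(e→t)))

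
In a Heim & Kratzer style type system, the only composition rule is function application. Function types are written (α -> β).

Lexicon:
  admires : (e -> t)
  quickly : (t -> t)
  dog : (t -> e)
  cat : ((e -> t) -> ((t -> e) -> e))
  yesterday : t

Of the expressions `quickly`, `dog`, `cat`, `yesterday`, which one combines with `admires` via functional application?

cat

quickly : (t -> t) — admires needs e; quickly needs t; neither fits.
dog : (t -> e) — admires needs e; dog needs t; neither fits.
cat — combines: cat : ((e -> t) -> ((t -> e) -> e)) takes admires : (e -> t) as argument, giving ((t -> e) -> e).
yesterday : t — admires needs e; yesterday needs nothing (atomic); neither fits.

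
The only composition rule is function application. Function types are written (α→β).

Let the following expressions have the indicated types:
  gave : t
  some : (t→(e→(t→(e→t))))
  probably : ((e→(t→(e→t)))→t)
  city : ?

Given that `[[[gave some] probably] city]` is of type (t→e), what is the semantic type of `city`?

(t→(t→e))

[[[gave some] probably] city] is required to be (t→e). [[gave some] probably] : t cannot yield (t→e) as functor, so city : (t→(t→e)).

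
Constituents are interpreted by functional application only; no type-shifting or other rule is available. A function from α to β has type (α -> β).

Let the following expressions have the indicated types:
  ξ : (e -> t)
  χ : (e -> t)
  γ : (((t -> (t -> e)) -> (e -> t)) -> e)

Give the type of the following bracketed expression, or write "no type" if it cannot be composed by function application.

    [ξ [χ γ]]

no type

[χ γ]: (e -> t) and (((t -> (t -> e)) -> (e -> t)) -> e) cannot combine by function application — type clash.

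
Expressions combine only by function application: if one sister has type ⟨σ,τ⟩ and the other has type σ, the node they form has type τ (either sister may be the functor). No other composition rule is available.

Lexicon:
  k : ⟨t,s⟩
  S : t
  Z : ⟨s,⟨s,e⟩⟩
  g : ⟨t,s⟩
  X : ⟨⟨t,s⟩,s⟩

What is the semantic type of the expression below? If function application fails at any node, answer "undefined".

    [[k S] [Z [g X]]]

e

[k S]: k is ⟨t,s⟩, S is t; result s.
[g X]: X is ⟨⟨t,s⟩,s⟩, g is ⟨t,s⟩; result s.
[Z [g X]]: Z is ⟨s,⟨s,e⟩⟩, [g X] is s; result ⟨s,e⟩.
[[k S] [Z [g X]]]: [Z [g X]] is ⟨s,e⟩, [k S] is s; result e.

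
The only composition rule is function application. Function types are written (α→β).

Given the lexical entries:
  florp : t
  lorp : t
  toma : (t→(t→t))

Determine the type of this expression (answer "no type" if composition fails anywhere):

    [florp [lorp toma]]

t

[lorp toma]: functor toma : (t→(t→t)), argument lorp : t; result (t→t).
[florp [lorp toma]]: functor [lorp toma] : (t→t), argument florp : t; result t.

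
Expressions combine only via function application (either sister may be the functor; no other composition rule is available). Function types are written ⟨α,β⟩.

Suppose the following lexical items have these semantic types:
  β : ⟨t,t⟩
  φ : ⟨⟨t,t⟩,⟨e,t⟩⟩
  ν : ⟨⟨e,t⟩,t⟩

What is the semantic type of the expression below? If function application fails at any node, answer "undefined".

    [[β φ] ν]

t

At [β φ], φ : ⟨⟨t,t⟩,⟨e,t⟩⟩ takes β : ⟨t,t⟩, giving ⟨e,t⟩.
At [[β φ] ν], ν : ⟨⟨e,t⟩,t⟩ takes [β φ] : ⟨e,t⟩, giving t.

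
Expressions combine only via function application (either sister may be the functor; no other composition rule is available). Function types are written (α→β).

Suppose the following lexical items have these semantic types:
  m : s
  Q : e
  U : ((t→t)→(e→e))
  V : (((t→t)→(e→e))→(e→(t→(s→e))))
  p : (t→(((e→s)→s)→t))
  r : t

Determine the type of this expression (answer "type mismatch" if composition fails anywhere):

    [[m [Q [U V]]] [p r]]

type mismatch

At [U V], V : (((t→t)→(e→e))→(e→(t→(s→e)))) takes U : ((t→t)→(e→e)), giving (e→(t→(s→e))).
At [Q [U V]], [U V] : (e→(t→(s→e))) takes Q : e, giving (t→(s→e)).
[m [Q [U V]]]: s and (t→(s→e)) cannot combine by function application — type clash.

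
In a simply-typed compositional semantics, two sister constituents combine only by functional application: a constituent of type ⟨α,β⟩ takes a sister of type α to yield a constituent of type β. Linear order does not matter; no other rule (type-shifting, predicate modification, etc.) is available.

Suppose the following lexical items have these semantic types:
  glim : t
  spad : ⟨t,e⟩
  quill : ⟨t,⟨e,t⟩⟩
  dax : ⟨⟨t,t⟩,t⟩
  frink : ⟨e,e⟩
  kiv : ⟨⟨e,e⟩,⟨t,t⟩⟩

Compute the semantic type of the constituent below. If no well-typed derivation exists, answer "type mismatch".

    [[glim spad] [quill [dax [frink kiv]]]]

t

At [glim spad], spad : ⟨t,e⟩ takes glim : t, giving e.
At [frink kiv], kiv : ⟨⟨e,e⟩,⟨t,t⟩⟩ takes frink : ⟨e,e⟩, giving ⟨t,t⟩.
At [dax [frink kiv]], dax : ⟨⟨t,t⟩,t⟩ takes [frink kiv] : ⟨t,t⟩, giving t.
At [quill [dax [frink kiv]]], quill : ⟨t,⟨e,t⟩⟩ takes [dax [frink kiv]] : t, giving ⟨e,t⟩.
At [[glim spad] [quill [dax [frink kiv]]]], [quill [dax [frink kiv]]] : ⟨e,t⟩ takes [glim spad] : e, giving t.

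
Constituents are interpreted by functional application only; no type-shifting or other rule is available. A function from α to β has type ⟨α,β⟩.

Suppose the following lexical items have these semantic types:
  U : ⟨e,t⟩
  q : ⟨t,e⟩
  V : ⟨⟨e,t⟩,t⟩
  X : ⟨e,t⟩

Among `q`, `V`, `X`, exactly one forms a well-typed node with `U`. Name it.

V

q : ⟨t,e⟩ — no; U wants e, and q wants t.
V — combines: V : ⟨⟨e,t⟩,t⟩ takes U : ⟨e,t⟩ as argument, giving t.
X : ⟨e,t⟩ — no; U wants e, and X wants e.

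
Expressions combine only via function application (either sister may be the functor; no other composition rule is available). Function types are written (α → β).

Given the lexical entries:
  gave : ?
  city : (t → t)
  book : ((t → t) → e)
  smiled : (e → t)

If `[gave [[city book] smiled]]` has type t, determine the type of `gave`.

(t → t)

For [gave [[city book] smiled]] to have type t with [[city book] smiled] of type t, gave must be the function: gave : (t → t).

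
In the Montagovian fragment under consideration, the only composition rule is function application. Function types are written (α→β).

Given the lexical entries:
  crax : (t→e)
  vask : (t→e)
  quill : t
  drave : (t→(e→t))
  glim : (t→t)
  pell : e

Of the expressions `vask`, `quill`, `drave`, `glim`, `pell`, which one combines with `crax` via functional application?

vask : (t→e) — crax needs t; vask needs t; neither fits.
quill — combines: crax : (t→e) takes quill : t as argument, giving e.
drave : (t→(e→t)) — crax needs t; drave needs t; neither fits.
glim : (t→t) — crax needs t; glim needs t; neither fits.
pell : e — crax needs t; pell needs nothing (atomic); neither fits.

quill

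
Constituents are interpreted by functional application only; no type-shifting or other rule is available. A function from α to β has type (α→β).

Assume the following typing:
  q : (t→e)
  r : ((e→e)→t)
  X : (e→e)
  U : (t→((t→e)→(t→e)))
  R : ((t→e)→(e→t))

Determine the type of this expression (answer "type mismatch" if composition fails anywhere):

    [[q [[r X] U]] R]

(e→t)

[r X]: ((e→e)→t) applied to (e→e) yields t.
[[r X] U]: (t→((t→e)→(t→e))) applied to t yields ((t→e)→(t→e)).
[q [[r X] U]]: ((t→e)→(t→e)) applied to (t→e) yields (t→e).
[[q [[r X] U]] R]: ((t→e)→(e→t)) applied to (t→e) yields (e→t).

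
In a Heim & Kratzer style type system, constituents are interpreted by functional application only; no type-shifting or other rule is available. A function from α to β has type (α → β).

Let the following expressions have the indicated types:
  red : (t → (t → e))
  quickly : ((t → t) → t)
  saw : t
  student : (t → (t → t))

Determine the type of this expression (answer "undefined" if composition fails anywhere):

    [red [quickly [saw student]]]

(t → e)

[saw student]: (t → (t → t)) applied to t yields (t → t).
[quickly [saw student]]: ((t → t) → t) applied to (t → t) yields t.
[red [quickly [saw student]]]: (t → (t → e)) applied to t yields (t → e).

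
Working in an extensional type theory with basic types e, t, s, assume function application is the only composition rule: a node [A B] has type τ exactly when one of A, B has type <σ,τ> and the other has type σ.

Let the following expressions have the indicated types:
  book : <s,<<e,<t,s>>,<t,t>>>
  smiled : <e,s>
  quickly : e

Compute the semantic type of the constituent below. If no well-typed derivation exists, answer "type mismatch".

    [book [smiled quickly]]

<<e,<t,s>>,<t,t>>

[smiled quickly]: functor smiled : <e,s>, argument quickly : e; result s.
[book [smiled quickly]]: functor book : <s,<<e,<t,s>>,<t,t>>>, argument [smiled quickly] : s; result <<e,<t,s>>,<t,t>>.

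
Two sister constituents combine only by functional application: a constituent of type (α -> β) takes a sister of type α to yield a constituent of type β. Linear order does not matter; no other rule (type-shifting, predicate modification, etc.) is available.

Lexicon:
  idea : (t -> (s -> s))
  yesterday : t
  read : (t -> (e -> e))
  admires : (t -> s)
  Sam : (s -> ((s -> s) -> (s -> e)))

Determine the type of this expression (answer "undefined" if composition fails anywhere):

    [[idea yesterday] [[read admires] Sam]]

[idea yesterday]: (t -> (s -> s)) applied to t yields (s -> s).
At [read admires]: neither (t -> (e -> e)) nor (t -> s) can take the other as argument; the node is ill-typed.

undefined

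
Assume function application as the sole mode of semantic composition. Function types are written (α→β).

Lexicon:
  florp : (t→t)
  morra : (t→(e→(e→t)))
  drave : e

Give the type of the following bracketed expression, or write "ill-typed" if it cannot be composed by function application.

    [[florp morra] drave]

ill-typed

[florp morra]: (t→t) with (t→(e→(e→t))) — neither is a function whose domain matches the other; composition fails here.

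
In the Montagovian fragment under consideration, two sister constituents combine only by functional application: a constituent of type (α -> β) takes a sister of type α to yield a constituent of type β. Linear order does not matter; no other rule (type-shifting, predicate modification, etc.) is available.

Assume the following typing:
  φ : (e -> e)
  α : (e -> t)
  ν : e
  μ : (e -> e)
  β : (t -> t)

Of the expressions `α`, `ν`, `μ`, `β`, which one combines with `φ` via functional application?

α : (e -> t) — does not combine with φ.
ν — combines: φ : (e -> e) takes ν : e as argument, giving e.
μ : (e -> e) — does not combine with φ.
β : (t -> t) — does not combine with φ.

ν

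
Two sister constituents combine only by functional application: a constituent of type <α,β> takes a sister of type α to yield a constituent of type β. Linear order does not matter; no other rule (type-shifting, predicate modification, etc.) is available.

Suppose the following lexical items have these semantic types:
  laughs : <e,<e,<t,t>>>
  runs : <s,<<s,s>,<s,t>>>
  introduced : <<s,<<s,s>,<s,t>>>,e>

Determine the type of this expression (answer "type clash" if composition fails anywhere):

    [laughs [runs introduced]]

<e,<t,t>>

At [runs introduced], introduced : <<s,<<s,s>,<s,t>>>,e> takes runs : <s,<<s,s>,<s,t>>>, giving e.
At [laughs [runs introduced]], laughs : <e,<e,<t,t>>> takes [runs introduced] : e, giving <e,<t,t>>.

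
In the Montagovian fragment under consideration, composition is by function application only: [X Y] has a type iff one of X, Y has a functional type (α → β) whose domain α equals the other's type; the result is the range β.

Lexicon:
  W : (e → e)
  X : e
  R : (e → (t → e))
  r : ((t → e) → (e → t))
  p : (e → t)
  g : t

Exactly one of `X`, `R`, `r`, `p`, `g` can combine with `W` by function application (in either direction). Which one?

X — combines: W : (e → e) takes X : e as argument, giving e.
R : (e → (t → e)) — does not combine with W.
r : ((t → e) → (e → t)) — does not combine with W.
p : (e → t) — does not combine with W.
g : t — does not combine with W.

X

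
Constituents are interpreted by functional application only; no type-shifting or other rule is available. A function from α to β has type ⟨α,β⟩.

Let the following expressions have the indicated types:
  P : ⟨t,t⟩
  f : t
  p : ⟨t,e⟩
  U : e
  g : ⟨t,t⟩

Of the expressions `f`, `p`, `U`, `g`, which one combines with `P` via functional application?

f — combines: P : ⟨t,t⟩ takes f : t as argument, giving t.
p : ⟨t,e⟩ — does not combine with P.
U : e — does not combine with P.
g : ⟨t,t⟩ — does not combine with P.

f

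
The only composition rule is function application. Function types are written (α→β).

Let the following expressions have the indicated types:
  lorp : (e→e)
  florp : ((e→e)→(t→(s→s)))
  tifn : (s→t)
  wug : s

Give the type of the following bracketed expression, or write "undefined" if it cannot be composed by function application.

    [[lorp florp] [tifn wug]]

[lorp florp]: ((e→e)→(t→(s→s))) applied to (e→e) yields (t→(s→s)).
[tifn wug]: (s→t) applied to s yields t.
[[lorp florp] [tifn wug]]: (t→(s→s)) applied to t yields (s→s).

(s→s)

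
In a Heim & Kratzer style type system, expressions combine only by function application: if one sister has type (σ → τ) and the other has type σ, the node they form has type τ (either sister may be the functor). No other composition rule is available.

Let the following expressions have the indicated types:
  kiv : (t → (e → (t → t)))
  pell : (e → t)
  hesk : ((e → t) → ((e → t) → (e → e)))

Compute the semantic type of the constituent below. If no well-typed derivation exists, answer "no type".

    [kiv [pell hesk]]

[pell hesk]: hesk is ((e → t) → ((e → t) → (e → e))), pell is (e → t); result ((e → t) → (e → e)).
At [kiv [pell hesk]]: neither (t → (e → (t → t))) nor ((e → t) → (e → e)) can take the other as argument; the node is ill-typed.

no type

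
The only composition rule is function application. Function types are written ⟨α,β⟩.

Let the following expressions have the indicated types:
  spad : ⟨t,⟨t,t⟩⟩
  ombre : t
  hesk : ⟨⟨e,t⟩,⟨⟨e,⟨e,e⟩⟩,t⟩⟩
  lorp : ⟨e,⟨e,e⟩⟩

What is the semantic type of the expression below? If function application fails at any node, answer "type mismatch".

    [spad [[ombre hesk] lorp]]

type mismatch

At [ombre hesk]: neither t nor ⟨⟨e,t⟩,⟨⟨e,⟨e,e⟩⟩,t⟩⟩ can take the other as argument; the node is ill-typed.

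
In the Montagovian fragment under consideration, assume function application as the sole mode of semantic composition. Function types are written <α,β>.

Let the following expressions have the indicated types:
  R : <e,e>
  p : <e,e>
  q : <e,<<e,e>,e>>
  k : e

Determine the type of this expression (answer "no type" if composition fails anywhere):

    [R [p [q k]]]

[q k]: q is <e,<<e,e>,e>>, k is e; result <<e,e>,e>.
[p [q k]]: [q k] is <<e,e>,e>, p is <e,e>; result e.
[R [p [q k]]]: R is <e,e>, [p [q k]] is e; result e.

e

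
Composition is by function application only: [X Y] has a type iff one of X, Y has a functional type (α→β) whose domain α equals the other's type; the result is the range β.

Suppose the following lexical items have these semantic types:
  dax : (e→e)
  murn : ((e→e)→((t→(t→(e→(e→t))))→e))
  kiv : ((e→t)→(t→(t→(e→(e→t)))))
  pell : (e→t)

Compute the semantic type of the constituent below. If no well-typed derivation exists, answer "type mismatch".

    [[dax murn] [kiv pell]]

e

[dax murn] — murn of type ((e→e)→((t→(t→(e→(e→t))))→e)) combines with dax of type (e→e): type ((t→(t→(e→(e→t))))→e).
[kiv pell] — kiv of type ((e→t)→(t→(t→(e→(e→t))))) combines with pell of type (e→t): type (t→(t→(e→(e→t)))).
[[dax murn] [kiv pell]] — [dax murn] of type ((t→(t→(e→(e→t))))→e) combines with [kiv pell] of type (t→(t→(e→(e→t)))): type e.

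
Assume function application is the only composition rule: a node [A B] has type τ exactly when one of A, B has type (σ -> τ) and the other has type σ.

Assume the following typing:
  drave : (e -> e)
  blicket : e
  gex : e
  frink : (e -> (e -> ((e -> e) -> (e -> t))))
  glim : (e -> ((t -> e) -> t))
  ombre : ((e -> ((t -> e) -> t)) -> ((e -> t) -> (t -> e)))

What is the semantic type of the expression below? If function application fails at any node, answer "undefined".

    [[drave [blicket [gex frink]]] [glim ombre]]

[gex frink] — frink of type (e -> (e -> ((e -> e) -> (e -> t)))) combines with gex of type e: type (e -> ((e -> e) -> (e -> t))).
[blicket [gex frink]] — [gex frink] of type (e -> ((e -> e) -> (e -> t))) combines with blicket of type e: type ((e -> e) -> (e -> t)).
[drave [blicket [gex frink]]] — [blicket [gex frink]] of type ((e -> e) -> (e -> t)) combines with drave of type (e -> e): type (e -> t).
[glim ombre] — ombre of type ((e -> ((t -> e) -> t)) -> ((e -> t) -> (t -> e))) combines with glim of type (e -> ((t -> e) -> t)): type ((e -> t) -> (t -> e)).
[[drave [blicket [gex frink]]] [glim ombre]] — [glim ombre] of type ((e -> t) -> (t -> e)) combines with [drave [blicket [gex frink]]] of type (e -> t): type (t -> e).

(t -> e)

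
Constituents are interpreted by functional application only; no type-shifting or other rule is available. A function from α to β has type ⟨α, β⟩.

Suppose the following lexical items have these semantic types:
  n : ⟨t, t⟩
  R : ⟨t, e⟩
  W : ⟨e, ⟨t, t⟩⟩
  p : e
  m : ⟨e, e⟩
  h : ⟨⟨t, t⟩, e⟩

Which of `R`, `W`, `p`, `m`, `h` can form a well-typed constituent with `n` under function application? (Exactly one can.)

h

R : ⟨t, e⟩ — does not combine with n.
W : ⟨e, ⟨t, t⟩⟩ — does not combine with n.
p : e — does not combine with n.
m : ⟨e, e⟩ — does not combine with n.
h — combines: h : ⟨⟨t, t⟩, e⟩ takes n : ⟨t, t⟩ as argument, giving e.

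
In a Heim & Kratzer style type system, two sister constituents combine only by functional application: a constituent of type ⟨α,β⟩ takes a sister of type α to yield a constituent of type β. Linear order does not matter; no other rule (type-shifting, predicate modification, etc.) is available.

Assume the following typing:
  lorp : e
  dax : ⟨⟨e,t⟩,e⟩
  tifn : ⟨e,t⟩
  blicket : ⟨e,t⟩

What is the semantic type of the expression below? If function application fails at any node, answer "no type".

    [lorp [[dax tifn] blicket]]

no type

At [dax tifn], dax : ⟨⟨e,t⟩,e⟩ takes tifn : ⟨e,t⟩, giving e.
At [[dax tifn] blicket], blicket : ⟨e,t⟩ takes [dax tifn] : e, giving t.
[lorp [[dax tifn] blicket]]: e with t — neither is a function whose domain matches the other; composition fails here.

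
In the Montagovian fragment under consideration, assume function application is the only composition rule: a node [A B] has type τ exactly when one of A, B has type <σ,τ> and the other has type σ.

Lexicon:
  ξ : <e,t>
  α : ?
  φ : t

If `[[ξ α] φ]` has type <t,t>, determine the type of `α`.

[[ξ α] φ] is required to be <t,t>. φ : t cannot yield <t,t> as functor, so [ξ α] : <t,<t,t>>.
[ξ α] is required to be <t,<t,t>>. ξ : <e,t> cannot yield <t,<t,t>> as functor, so α : <<e,t>,<t,<t,t>>>.

<<e,t>,<t,<t,t>>>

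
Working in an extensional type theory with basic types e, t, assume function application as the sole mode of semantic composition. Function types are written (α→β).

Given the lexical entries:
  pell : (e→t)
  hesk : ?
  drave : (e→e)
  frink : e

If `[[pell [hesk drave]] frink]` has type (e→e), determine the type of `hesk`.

((e→e)→((e→t)→(e→(e→e))))

[[pell [hesk drave]] frink] is required to be (e→e). frink : e cannot yield (e→e) as functor, so [pell [hesk drave]] : (e→(e→e)).
[pell [hesk drave]] is required to be (e→(e→e)). pell : (e→t) cannot yield (e→(e→e)) as functor, so [hesk drave] : ((e→t)→(e→(e→e))).
[hesk drave] is required to be ((e→t)→(e→(e→e))). drave : (e→e) cannot yield ((e→t)→(e→(e→e))) as functor, so hesk : ((e→e)→((e→t)→(e→(e→e)))).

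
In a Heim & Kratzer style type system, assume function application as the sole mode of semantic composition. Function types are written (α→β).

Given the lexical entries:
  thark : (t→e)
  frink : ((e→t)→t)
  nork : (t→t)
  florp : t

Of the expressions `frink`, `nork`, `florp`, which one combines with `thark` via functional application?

florp

frink : ((e→t)→t) — no; thark wants t, and frink wants (e→t).
nork : (t→t) — no; thark wants t, and nork wants t.
florp — combines: thark : (t→e) takes florp : t as argument, giving e.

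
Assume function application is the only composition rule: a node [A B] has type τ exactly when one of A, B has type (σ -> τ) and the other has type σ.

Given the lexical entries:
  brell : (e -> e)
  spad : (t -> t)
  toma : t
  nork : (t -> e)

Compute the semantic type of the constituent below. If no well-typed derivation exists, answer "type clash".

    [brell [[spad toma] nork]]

e

At [spad toma], spad : (t -> t) takes toma : t, giving t.
At [[spad toma] nork], nork : (t -> e) takes [spad toma] : t, giving e.
At [brell [[spad toma] nork]], brell : (e -> e) takes [[spad toma] nork] : e, giving e.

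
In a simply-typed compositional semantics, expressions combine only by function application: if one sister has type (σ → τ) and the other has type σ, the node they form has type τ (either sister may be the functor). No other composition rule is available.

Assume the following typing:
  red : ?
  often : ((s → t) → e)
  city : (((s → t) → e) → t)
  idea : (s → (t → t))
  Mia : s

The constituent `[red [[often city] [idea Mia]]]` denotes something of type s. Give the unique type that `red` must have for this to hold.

(t → s)

At [red [[often city] [idea Mia]]] (required: s): [[often city] [idea Mia]] is t, which is not a function with range s; hence red is the functor — type (t → s).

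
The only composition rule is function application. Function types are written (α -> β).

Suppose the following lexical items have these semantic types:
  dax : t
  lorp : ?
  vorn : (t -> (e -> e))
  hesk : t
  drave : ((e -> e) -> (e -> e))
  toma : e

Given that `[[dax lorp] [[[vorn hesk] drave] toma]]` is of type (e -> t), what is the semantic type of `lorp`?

At [[dax lorp] [[[vorn hesk] drave] toma]] (required: (e -> t)): [[[vorn hesk] drave] toma] is e, which is not a function with range (e -> t); hence [dax lorp] is the functor — type (e -> (e -> t)).
At [dax lorp] (required: (e -> (e -> t))): dax is t, which is not a function with range (e -> (e -> t)); hence lorp is the functor — type (t -> (e -> (e -> t))).

(t -> (e -> (e -> t)))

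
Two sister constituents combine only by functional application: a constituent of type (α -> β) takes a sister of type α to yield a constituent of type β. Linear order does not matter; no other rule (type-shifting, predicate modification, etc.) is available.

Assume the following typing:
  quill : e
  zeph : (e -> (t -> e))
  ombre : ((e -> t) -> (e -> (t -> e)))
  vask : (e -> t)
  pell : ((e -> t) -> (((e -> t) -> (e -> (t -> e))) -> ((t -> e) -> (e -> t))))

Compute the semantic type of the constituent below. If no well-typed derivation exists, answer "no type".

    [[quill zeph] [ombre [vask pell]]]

[quill zeph] — zeph of type (e -> (t -> e)) combines with quill of type e: type (t -> e).
[vask pell] — pell of type ((e -> t) -> (((e -> t) -> (e -> (t -> e))) -> ((t -> e) -> (e -> t)))) combines with vask of type (e -> t): type (((e -> t) -> (e -> (t -> e))) -> ((t -> e) -> (e -> t))).
[ombre [vask pell]] — [vask pell] of type (((e -> t) -> (e -> (t -> e))) -> ((t -> e) -> (e -> t))) combines with ombre of type ((e -> t) -> (e -> (t -> e))): type ((t -> e) -> (e -> t)).
[[quill zeph] [ombre [vask pell]]] — [ombre [vask pell]] of type ((t -> e) -> (e -> t)) combines with [quill zeph] of type (t -> e): type (e -> t).

(e -> t)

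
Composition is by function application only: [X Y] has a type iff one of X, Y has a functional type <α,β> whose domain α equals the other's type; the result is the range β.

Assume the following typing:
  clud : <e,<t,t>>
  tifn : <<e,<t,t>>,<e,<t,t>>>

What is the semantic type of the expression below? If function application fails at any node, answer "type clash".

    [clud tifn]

<e,<t,t>>

[clud tifn]: <<e,<t,t>>,<e,<t,t>>> applied to <e,<t,t>> yields <e,<t,t>>.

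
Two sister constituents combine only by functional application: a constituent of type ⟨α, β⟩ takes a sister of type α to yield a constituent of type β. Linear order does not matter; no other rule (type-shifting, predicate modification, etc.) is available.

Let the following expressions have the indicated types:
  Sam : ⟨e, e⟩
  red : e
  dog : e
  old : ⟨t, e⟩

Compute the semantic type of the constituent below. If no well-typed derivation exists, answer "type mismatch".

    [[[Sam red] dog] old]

type mismatch

[Sam red]: ⟨e, e⟩ applied to e yields e.
At [[Sam red] dog]: neither e nor e can take the other as argument; the node is ill-typed.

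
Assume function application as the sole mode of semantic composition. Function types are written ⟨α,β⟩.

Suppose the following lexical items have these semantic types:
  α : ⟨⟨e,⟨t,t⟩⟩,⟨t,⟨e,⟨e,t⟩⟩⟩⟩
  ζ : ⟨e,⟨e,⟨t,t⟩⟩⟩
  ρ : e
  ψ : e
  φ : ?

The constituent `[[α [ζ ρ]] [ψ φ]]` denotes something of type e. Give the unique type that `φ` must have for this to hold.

[[α [ζ ρ]] [ψ φ]] is required to be e. [α [ζ ρ]] : ⟨t,⟨e,⟨e,t⟩⟩⟩ cannot yield e as functor, so [ψ φ] : ⟨⟨t,⟨e,⟨e,t⟩⟩⟩,e⟩.
[ψ φ] is required to be ⟨⟨t,⟨e,⟨e,t⟩⟩⟩,e⟩. ψ : e cannot yield ⟨⟨t,⟨e,⟨e,t⟩⟩⟩,e⟩ as functor, so φ : ⟨e,⟨⟨t,⟨e,⟨e,t⟩⟩⟩,e⟩⟩.

⟨e,⟨⟨t,⟨e,⟨e,t⟩⟩⟩,e⟩⟩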